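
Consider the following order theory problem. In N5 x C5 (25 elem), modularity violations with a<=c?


Modular law: if a <= c then a v (b ^ c) = (a v b) ^ c.
Check all triples (a,b,c) with a <= c among 25 elements.
  e.g. a=(a,0), b=(c,0), c=(b,0): lhs=(a,0) != rhs=(b,0)
  e.g. a=(a,0), b=(c,1), c=(b,0): lhs=(a,0) != rhs=(b,0)
Total violating triples: 75


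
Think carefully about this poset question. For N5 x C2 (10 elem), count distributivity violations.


Distributive law: a ^ (b v c) = (a ^ b) v (a ^ c).
Check all 10^3 = 1000 ordered triples (a,b,c).
  e.g. a=(b,0), b=(a,0), c=(c,0): lhs=(b,0) != rhs=(a,0)
  e.g. a=(b,0), b=(a,0), c=(c,1): lhs=(b,0) != rhs=(a,0)
Total violating triples: 16


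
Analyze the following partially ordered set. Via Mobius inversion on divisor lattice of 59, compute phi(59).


phi(n) = n * prod_{p|n} (1 - 1/p).
Prime divisors of 59: [59]
phi(59) = 59 * (1 - 1/59)
phi(59) = 58


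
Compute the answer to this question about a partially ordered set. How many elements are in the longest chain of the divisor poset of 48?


A chain is a totally ordered subset; we count the number of elements in a maximum chain.
Compute, for each element x, the size of the longest chain ending at x:
  1: 1
  2: 2
  3: 2
  4: 3
  6: 3
  8: 4
  ...
A maximum chain: 1 < 2 < 4 < 8 < 16 < 48
Number of elements in the longest chain: 6


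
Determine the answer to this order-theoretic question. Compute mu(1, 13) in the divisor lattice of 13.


In a divisor lattice, mu(a,b) = mu(b/a) where mu is the classical Mobius function.
b/a = 13/1 = 13
Prime factorization of 13: primes [13]
13 is squarefree with 1 prime factor(s), so mu(13) = (-1)^1 = -1


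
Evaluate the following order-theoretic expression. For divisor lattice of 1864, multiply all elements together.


Divisors of 1864: [1, 2, 4, 8, 233, 466, 932, 1864]
Product = n^(d(n)/2) = 1864^(8/2)
Product = 12072122454016


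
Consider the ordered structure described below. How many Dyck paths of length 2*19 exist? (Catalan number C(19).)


C(n) = C(2n, n) / (n+1).
C(38, 19) = 35345263800
C(19) = 35345263800 / 20 = 1767263190


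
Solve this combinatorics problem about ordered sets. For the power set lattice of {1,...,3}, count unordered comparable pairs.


A comparable pair {a,b} has a < b or b < a in the order.
Count unordered pairs where one element is strictly below the other.
Examples: {{},{1}}, {{},{2}}, {{},{3}}, {{},{1,2}}, ...
Total comparable pairs: 19


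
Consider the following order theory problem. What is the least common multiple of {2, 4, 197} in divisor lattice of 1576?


In a divisor lattice, join = lcm (least common multiple).
Compute lcm iteratively: start with first element, then lcm(current, next).
Elements: [2, 4, 197]
lcm(2,4) = 4
lcm(4,197) = 788
Final lcm = 788


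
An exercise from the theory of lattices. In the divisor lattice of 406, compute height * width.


Height = length of longest chain minus 1; width = size of largest antichain.
A maximum chain: 1 | 29 | 203 | 406  (height 3).
A maximum antichain: {2, 7, 29}  (width 3).
Product = 3 * 3 = 9


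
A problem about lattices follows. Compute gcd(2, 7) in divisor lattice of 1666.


In a divisor lattice, meet = gcd (greatest common divisor).
By Euclidean algorithm or factoring: gcd(2,7) = 1


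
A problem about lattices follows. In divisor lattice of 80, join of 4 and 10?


In a divisor lattice, join = lcm (least common multiple).
gcd(4,10) = 2
lcm(4,10) = 4*10/gcd = 40/2 = 20


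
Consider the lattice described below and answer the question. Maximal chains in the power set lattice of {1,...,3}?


A maximal chain goes from the minimum element to a maximal element via cover relations.
Counting all min-to-max paths in the cover graph.
Total maximal chains: 6


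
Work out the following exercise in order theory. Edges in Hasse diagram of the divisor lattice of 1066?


A cover relation a -< b holds when a < b with no c strictly between.
Cover relations:
  1 -< 2
  1 -< 13
  1 -< 41
  2 -< 26
  2 -< 82
  13 -< 26
  13 -< 533
  26 -< 1066
  ...4 more
Total: 12


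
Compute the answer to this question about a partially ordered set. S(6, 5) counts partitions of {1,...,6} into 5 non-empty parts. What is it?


S(n,k) = k*S(n-1,k) + S(n-1,k-1).
S(5,5) = 1, S(5,4) = 10
S(6,5) = 5*1 + 10 = 5 + 10
S(6,5) = 15


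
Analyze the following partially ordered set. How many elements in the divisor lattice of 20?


Divisors of 20: [1, 2, 4, 5, 10, 20]
Count: 6


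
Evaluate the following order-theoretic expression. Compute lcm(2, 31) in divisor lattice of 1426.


In a divisor lattice, join = lcm (least common multiple).
gcd(2,31) = 1
lcm(2,31) = 2*31/gcd = 62/1 = 62


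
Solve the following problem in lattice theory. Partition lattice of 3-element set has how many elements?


B(n) = number of set partitions of an n-element set.
B(n) satisfies the recurrence: B(n+1) = sum_k C(n,k)*B(k).
B(3) = 5


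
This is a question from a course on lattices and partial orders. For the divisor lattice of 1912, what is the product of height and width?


Height = length of longest chain minus 1; width = size of largest antichain.
A maximum chain: 1 | 239 | 478 | 956 | 1912  (height 4).
A maximum antichain: {2, 239}  (width 2).
Product = 4 * 2 = 8


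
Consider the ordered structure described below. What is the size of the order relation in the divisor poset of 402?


The order relation is {(a,b) : a <= b}, reflexive so it includes (a,a).
Examples: (1,1), (1,134), (1,2), (1,201), (1,3), ...
Total ordered pairs: 27


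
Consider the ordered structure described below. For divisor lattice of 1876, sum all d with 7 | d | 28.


Interval [7,28] in divisors of 1876: [7, 14, 28]
Sum = 49


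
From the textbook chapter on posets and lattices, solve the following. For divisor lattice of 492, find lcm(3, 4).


In a divisor lattice, join = lcm (least common multiple).
Compute lcm iteratively: start with first element, then lcm(current, next).
Elements: [3, 4]
lcm(3,4) = 12
Final lcm = 12


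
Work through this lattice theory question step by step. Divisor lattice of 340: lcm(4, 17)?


Join=lcm.
gcd(4,17)=1
lcm=68


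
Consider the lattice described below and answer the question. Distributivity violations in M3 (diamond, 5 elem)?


Distributive law: a ^ (b v c) = (a ^ b) v (a ^ c).
Check all 5^3 = 125 ordered triples (a,b,c).
  e.g. a=a1, b=a2, c=a3: lhs=a1 != rhs=0
  e.g. a=a1, b=a3, c=a2: lhs=a1 != rhs=0
Total violating triples: 6


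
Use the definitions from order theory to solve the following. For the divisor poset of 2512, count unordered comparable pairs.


A comparable pair {a,b} has a < b or b < a in the order.
Count unordered pairs where one element is strictly below the other.
Examples: {1,2}, {1,4}, {1,8}, {1,16}, ...
Total comparable pairs: 35


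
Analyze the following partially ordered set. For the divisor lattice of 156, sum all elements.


sigma(n) = sum of divisors.
Divisors of 156: [1, 2, 3, 4, 6, 12, 13, 26, 39, 52, 78, 156]
Sum = 392


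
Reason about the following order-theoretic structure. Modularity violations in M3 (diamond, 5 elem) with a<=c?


Modular law: if a <= c then a v (b ^ c) = (a v b) ^ c.
Check all triples (a,b,c) with a <= c among 5 elements.
This lattice is modular (diamonds M_m and their chain-products are modular).
Total violating triples: 0


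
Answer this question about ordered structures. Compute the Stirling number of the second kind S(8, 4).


S(n,k) = k*S(n-1,k) + S(n-1,k-1).
S(7,4) = 350, S(7,3) = 301
S(8,4) = 4*350 + 301 = 1400 + 301
S(8,4) = 1701


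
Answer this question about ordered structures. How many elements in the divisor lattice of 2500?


Divisors of 2500: [1, 2, 4, 5, 10, 20, 25, 50, 100, 125, 250, 500, 625, 1250, 2500]
Count: 15


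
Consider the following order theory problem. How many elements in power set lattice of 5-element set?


Power set = 2^n.
2^5 = 32


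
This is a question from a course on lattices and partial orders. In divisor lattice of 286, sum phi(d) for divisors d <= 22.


Divisors of 286 up to 22: [1, 2, 11, 13, 22]
phi values: [1, 1, 10, 12, 10]
Sum = 34


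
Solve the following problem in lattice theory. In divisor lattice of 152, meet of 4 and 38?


In a divisor lattice, meet = gcd (greatest common divisor).
By Euclidean algorithm or factoring: gcd(4,38) = 2


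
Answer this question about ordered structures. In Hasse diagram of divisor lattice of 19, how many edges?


A cover relation a -< b holds when a < b with no c strictly between.
Cover relations:
  1 -< 19
Total: 1


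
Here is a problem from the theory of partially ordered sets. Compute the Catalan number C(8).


C(n) = C(2n, n) / (n+1).
C(16, 8) = 12870
C(8) = 12870 / 9 = 1430


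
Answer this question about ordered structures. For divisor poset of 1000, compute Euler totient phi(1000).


phi(n) = n * prod_{p|n} (1 - 1/p).
Prime divisors of 1000: [2, 5]
phi(1000) = 1000 * (1 - 1/2) * (1 - 1/5)
phi(1000) = 400


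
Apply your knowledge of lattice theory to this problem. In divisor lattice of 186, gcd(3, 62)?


Meet=gcd.
gcd(3,62)=1


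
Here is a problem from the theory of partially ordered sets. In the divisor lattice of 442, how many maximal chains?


A maximal chain goes from the minimum element to a maximal element via cover relations.
Counting all min-to-max paths in the cover graph.
Total maximal chains: 6


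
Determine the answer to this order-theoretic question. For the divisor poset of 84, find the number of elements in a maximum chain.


A chain is a totally ordered subset; we count the number of elements in a maximum chain.
Compute, for each element x, the size of the longest chain ending at x:
  1: 1
  2: 2
  3: 2
  7: 2
  4: 3
  6: 3
  ...
A maximum chain: 1 < 2 < 4 < 12 < 84
Number of elements in the longest chain: 5


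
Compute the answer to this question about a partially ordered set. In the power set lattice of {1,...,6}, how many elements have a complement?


An element a is complemented if some b has a meet b = bottom, a join b = top.
every subset A has complement S\A, so all elements are complemented.
Complemented elements: {}, {1}, {2}, {3}, {4}, {5}, ... (58 more)
Count: 64


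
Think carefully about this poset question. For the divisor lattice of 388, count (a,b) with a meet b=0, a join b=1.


Complement pair (a,b): a meet b = bottom, a join b = top.
Here: gcd(a,b)=1 and lcm(a,b)=388, i.e. a*b=388 with a,b coprime.
Pairs found: (1,388), (4,97), (97,4), (388,1)
Total ordered pairs: 4


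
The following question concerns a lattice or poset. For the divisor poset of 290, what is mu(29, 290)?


In a divisor lattice, mu(a,b) = mu(b/a) where mu is the classical Mobius function.
b/a = 290/29 = 10
Prime factorization of 10: primes [2, 5]
10 is squarefree with 2 prime factor(s), so mu(10) = (-1)^2 = 1


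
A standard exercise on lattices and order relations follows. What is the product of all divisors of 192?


Divisors of 192: [1, 2, 3, 4, 6, 8, 12, 16, 24, 32, 48, 64, 96, 192]
Product = n^(d(n)/2) = 192^(14/2)
Product = 9618527719784448


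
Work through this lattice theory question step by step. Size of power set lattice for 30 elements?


Power set = 2^n.
2^30 = 1073741824


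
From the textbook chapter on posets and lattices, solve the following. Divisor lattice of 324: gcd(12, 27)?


Meet=gcd.
gcd(12,27)=3


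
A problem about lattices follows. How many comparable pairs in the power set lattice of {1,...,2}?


A comparable pair {a,b} has a < b or b < a in the order.
Count unordered pairs where one element is strictly below the other.
Examples: {{},{1}}, {{},{2}}, {{},{1,2}}, {{1},{1,2}}, ...
Total comparable pairs: 5


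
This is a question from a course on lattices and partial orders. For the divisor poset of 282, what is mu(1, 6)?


In a divisor lattice, mu(a,b) = mu(b/a) where mu is the classical Mobius function.
b/a = 6/1 = 6
Prime factorization of 6: primes [2, 3]
6 is squarefree with 2 prime factor(s), so mu(6) = (-1)^2 = 1


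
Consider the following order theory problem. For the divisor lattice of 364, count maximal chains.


A maximal chain goes from the minimum element to a maximal element via cover relations.
Counting all min-to-max paths in the cover graph.
Total maximal chains: 12


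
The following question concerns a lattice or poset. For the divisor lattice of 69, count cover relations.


A cover relation a -< b holds when a < b with no c strictly between.
Cover relations:
  1 -< 3
  1 -< 23
  3 -< 69
  23 -< 69
Total: 4


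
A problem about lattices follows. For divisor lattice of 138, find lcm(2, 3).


In a divisor lattice, join = lcm (least common multiple).
Compute lcm iteratively: start with first element, then lcm(current, next).
Elements: [2, 3]
lcm(2,3) = 6
Final lcm = 6


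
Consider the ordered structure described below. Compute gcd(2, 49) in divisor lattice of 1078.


In a divisor lattice, meet = gcd (greatest common divisor).
By Euclidean algorithm or factoring: gcd(2,49) = 1


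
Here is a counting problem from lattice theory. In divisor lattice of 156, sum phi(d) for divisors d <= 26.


Divisors of 156 up to 26: [1, 2, 3, 4, 6, 12, 13, 26]
phi values: [1, 1, 2, 2, 2, 4, 12, 12]
Sum = 36


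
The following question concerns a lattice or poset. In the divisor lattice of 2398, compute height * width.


Height = length of longest chain minus 1; width = size of largest antichain.
A maximum chain: 1 | 109 | 1199 | 2398  (height 3).
A maximum antichain: {2, 11, 109}  (width 3).
Product = 3 * 3 = 9


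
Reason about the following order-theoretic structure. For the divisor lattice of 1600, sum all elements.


sigma(n) = sum of divisors.
Divisors of 1600: [1, 2, 4, 5, 8, 10, 16, 20, 25, 32, 40, 50, 64, 80, 100, 160, 200, 320, 400, 800, 1600]
Sum = 3937


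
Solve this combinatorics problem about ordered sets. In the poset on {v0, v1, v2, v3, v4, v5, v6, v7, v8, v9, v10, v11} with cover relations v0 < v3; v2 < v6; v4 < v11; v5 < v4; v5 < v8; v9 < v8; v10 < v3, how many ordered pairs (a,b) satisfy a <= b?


The order relation is {(a,b) : a <= b}, reflexive so it includes (a,a).
Examples: (v0,v0), (v0,v3), (v1,v1), (v10,v10), (v10,v3), ...
Total ordered pairs: 20


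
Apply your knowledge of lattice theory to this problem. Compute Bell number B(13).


B(n) = number of set partitions of an n-element set.
B(n) satisfies the recurrence: B(n+1) = sum_k C(n,k)*B(k).
B(13) = 27644437


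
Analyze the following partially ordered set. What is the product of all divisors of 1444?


Divisors of 1444: [1, 2, 4, 19, 38, 76, 361, 722, 1444]
Product = n^(d(n)/2) = 1444^(9/2)
Product = 165216101262848


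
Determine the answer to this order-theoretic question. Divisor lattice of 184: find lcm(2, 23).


In a divisor lattice, join = lcm (least common multiple).
gcd(2,23) = 1
lcm(2,23) = 2*23/gcd = 46/1 = 46


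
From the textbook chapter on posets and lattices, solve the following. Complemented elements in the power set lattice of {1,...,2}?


An element a is complemented if some b has a meet b = bottom, a join b = top.
every subset A has complement S\A, so all elements are complemented.
Complemented elements: {}, {1}, {2}, {1,2}
Count: 4


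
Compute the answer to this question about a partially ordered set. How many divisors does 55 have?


Divisors of 55: [1, 5, 11, 55]
Count: 4


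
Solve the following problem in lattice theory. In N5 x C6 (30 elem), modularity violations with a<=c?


Modular law: if a <= c then a v (b ^ c) = (a v b) ^ c.
Check all triples (a,b,c) with a <= c among 30 elements.
  e.g. a=(a,0), b=(c,0), c=(b,0): lhs=(a,0) != rhs=(b,0)
  e.g. a=(a,0), b=(c,1), c=(b,0): lhs=(a,0) != rhs=(b,0)
Total violating triples: 126


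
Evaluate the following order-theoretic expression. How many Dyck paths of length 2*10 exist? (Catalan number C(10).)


C(n) = C(2n, n) / (n+1).
C(20, 10) = 184756
C(10) = 184756 / 11 = 16796


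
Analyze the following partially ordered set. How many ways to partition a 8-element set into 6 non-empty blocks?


S(n,k) = k*S(n-1,k) + S(n-1,k-1).
S(7,6) = 21, S(7,5) = 140
S(8,6) = 6*21 + 140 = 126 + 140
S(8,6) = 266


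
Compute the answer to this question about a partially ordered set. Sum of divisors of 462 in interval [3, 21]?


Interval [3,21] in divisors of 462: [3, 21]
Sum = 24


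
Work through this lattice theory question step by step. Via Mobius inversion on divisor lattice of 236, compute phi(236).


phi(n) = n * prod_{p|n} (1 - 1/p).
Prime divisors of 236: [2, 59]
phi(236) = 236 * (1 - 1/2) * (1 - 1/59)
phi(236) = 116


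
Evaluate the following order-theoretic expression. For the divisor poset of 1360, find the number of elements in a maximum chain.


A chain is a totally ordered subset; we count the number of elements in a maximum chain.
Compute, for each element x, the size of the longest chain ending at x:
  1: 1
  2: 2
  5: 2
  17: 2
  4: 3
  8: 4
  ...
A maximum chain: 1 < 2 < 4 < 8 < 16 < 80 < 1360
Number of elements in the longest chain: 7


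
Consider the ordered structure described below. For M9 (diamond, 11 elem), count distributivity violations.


Distributive law: a ^ (b v c) = (a ^ b) v (a ^ c).
Check all 11^3 = 1331 ordered triples (a,b,c).
  e.g. a=a1, b=a2, c=a3: lhs=a1 != rhs=0
  e.g. a=a1, b=a2, c=a4: lhs=a1 != rhs=0
Total violating triples: 504


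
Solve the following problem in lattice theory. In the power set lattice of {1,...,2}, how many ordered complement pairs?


Complement pair (a,b): a meet b = bottom, a join b = top.
Here: A intersect B = {} and A union B = {1,...,2}.
Pairs found: ({},{1,2}), ({1},{2}), ({2},{1}), ({1,2},{})
Total ordered pairs: 4


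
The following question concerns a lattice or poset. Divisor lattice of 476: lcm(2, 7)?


Join=lcm.
gcd(2,7)=1
lcm=14


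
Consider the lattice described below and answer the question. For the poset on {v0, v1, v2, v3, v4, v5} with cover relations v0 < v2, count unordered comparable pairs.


A comparable pair {a,b} has a < b or b < a in the order.
Count unordered pairs where one element is strictly below the other.
Examples: {v0,v2}
Total comparable pairs: 1


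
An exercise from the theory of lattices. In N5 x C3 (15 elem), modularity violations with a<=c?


Modular law: if a <= c then a v (b ^ c) = (a v b) ^ c.
Check all triples (a,b,c) with a <= c among 15 elements.
  e.g. a=(a,0), b=(c,0), c=(b,0): lhs=(a,0) != rhs=(b,0)
  e.g. a=(a,0), b=(c,1), c=(b,0): lhs=(a,0) != rhs=(b,0)
Total violating triples: 18


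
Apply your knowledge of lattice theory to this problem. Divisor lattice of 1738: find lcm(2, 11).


In a divisor lattice, join = lcm (least common multiple).
gcd(2,11) = 1
lcm(2,11) = 2*11/gcd = 22/1 = 22


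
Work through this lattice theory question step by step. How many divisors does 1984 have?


Divisors of 1984: [1, 2, 4, 8, 16, 31, 32, 62, 64, 124, 248, 496, 992, 1984]
Count: 14


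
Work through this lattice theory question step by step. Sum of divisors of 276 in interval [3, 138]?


Interval [3,138] in divisors of 276: [3, 6, 69, 138]
Sum = 216


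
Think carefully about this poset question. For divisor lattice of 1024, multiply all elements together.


Divisors of 1024: [1, 2, 4, 8, 16, 32, 64, 128, 256, 512, 1024]
Product = n^(d(n)/2) = 1024^(11/2)
Product = 36028797018963968


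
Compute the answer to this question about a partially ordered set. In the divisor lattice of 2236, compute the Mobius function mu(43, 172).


In a divisor lattice, mu(a,b) = mu(b/a) where mu is the classical Mobius function.
b/a = 172/43 = 4
Prime factorization of 4: primes [2]
4 is not squarefree, so mu(4) = 0


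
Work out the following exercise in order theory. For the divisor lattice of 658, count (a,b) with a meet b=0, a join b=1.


Complement pair (a,b): a meet b = bottom, a join b = top.
Here: gcd(a,b)=1 and lcm(a,b)=658, i.e. a*b=658 with a,b coprime.
Pairs found: (1,658), (2,329), (7,94), (14,47), ... (4 more)
Total ordered pairs: 8


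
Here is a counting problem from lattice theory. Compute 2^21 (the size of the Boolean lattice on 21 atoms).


Power set = 2^n.
2^21 = 2097152


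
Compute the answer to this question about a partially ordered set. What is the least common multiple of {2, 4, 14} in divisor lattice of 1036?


In a divisor lattice, join = lcm (least common multiple).
Compute lcm iteratively: start with first element, then lcm(current, next).
Elements: [2, 4, 14]
lcm(2,4) = 4
lcm(4,14) = 28
Final lcm = 28


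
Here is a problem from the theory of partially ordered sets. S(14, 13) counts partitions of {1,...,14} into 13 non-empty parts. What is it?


S(n,k) = k*S(n-1,k) + S(n-1,k-1).
S(13,13) = 1, S(13,12) = 78
S(14,13) = 13*1 + 78 = 13 + 78
S(14,13) = 91


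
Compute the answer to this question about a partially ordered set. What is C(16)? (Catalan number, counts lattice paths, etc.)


C(n) = C(2n, n) / (n+1).
C(32, 16) = 601080390
C(16) = 601080390 / 17 = 35357670


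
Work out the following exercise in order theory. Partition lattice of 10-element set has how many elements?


B(n) = number of set partitions of an n-element set.
B(n) satisfies the recurrence: B(n+1) = sum_k C(n,k)*B(k).
B(10) = 115975


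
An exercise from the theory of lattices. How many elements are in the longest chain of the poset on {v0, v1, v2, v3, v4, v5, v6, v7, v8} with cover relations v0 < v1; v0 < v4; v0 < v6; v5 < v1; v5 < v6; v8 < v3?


A chain is a totally ordered subset; we count the number of elements in a maximum chain.
Compute, for each element x, the size of the longest chain ending at x:
  v0: 1
  v2: 1
  v5: 1
  v7: 1
  v8: 1
  v3: 2
  ...
A maximum chain: v0 < v1
Number of elements in the longest chain: 2


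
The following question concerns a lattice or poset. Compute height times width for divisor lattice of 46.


Height = length of longest chain minus 1; width = size of largest antichain.
A maximum chain: 1 | 23 | 46  (height 2).
A maximum antichain: {2, 23}  (width 2).
Product = 2 * 2 = 4


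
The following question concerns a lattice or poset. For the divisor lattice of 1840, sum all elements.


sigma(n) = sum of divisors.
Divisors of 1840: [1, 2, 4, 5, 8, 10, 16, 20, 23, 40, 46, 80, 92, 115, 184, 230, 368, 460, 920, 1840]
Sum = 4464


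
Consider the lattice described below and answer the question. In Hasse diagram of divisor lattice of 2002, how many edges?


A cover relation a -< b holds when a < b with no c strictly between.
Cover relations:
  1 -< 2
  1 -< 7
  1 -< 11
  1 -< 13
  2 -< 14
  2 -< 22
  2 -< 26
  7 -< 14
  ...24 more
Total: 32


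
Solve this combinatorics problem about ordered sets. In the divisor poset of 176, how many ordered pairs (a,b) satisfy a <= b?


The order relation is {(a,b) : a <= b}, reflexive so it includes (a,a).
Examples: (1,1), (1,11), (1,16), (1,176), (1,2), ...
Total ordered pairs: 45


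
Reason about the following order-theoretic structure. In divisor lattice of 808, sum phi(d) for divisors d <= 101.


Divisors of 808 up to 101: [1, 2, 4, 8, 101]
phi values: [1, 1, 2, 4, 100]
Sum = 108


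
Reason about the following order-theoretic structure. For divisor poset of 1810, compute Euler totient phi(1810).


phi(n) = n * prod_{p|n} (1 - 1/p).
Prime divisors of 1810: [2, 5, 181]
phi(1810) = 1810 * (1 - 1/2) * (1 - 1/5) * (1 - 1/181)
phi(1810) = 720


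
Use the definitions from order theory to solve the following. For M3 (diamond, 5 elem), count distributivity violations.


Distributive law: a ^ (b v c) = (a ^ b) v (a ^ c).
Check all 5^3 = 125 ordered triples (a,b,c).
  e.g. a=a1, b=a2, c=a3: lhs=a1 != rhs=0
  e.g. a=a1, b=a3, c=a2: lhs=a1 != rhs=0
Total violating triples: 6


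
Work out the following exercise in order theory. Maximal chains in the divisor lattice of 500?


A maximal chain goes from the minimum element to a maximal element via cover relations.
Counting all min-to-max paths in the cover graph.
Total maximal chains: 10


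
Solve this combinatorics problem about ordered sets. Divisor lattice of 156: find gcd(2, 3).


In a divisor lattice, meet = gcd (greatest common divisor).
By Euclidean algorithm or factoring: gcd(2,3) = 1


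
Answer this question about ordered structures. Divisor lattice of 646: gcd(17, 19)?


Meet=gcd.
gcd(17,19)=1


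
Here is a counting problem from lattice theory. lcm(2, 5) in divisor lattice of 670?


Join=lcm.
gcd(2,5)=1
lcm=10


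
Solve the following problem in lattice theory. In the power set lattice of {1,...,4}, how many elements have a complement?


An element a is complemented if some b has a meet b = bottom, a join b = top.
every subset A has complement S\A, so all elements are complemented.
Complemented elements: {}, {1}, {2}, {3}, {4}, {1,2}, ... (10 more)
Count: 16


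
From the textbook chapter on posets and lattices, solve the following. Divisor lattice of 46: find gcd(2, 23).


In a divisor lattice, meet = gcd (greatest common divisor).
By Euclidean algorithm or factoring: gcd(2,23) = 1


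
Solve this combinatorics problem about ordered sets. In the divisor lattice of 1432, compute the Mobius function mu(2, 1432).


In a divisor lattice, mu(a,b) = mu(b/a) where mu is the classical Mobius function.
b/a = 1432/2 = 716
Prime factorization of 716: primes [2, 179]
716 is not squarefree, so mu(716) = 0


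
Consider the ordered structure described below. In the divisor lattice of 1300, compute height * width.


Height = length of longest chain minus 1; width = size of largest antichain.
A maximum chain: 1 | 13 | 65 | 325 | 650 | 1300  (height 5).
A maximum antichain: {4, 10, 25, 26, 65}  (width 5).
Product = 5 * 5 = 25


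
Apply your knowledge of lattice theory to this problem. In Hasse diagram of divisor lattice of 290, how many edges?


A cover relation a -< b holds when a < b with no c strictly between.
Cover relations:
  1 -< 2
  1 -< 5
  1 -< 29
  2 -< 10
  2 -< 58
  5 -< 10
  5 -< 145
  10 -< 290
  ...4 more
Total: 12


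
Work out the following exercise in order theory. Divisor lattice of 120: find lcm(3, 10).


In a divisor lattice, join = lcm (least common multiple).
gcd(3,10) = 1
lcm(3,10) = 3*10/gcd = 30/1 = 30


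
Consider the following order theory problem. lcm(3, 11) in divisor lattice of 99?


Join=lcm.
gcd(3,11)=1
lcm=33


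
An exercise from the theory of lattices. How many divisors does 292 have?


Divisors of 292: [1, 2, 4, 73, 146, 292]
Count: 6


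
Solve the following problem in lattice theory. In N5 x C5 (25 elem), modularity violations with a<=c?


Modular law: if a <= c then a v (b ^ c) = (a v b) ^ c.
Check all triples (a,b,c) with a <= c among 25 elements.
  e.g. a=(a,0), b=(c,0), c=(b,0): lhs=(a,0) != rhs=(b,0)
  e.g. a=(a,0), b=(c,1), c=(b,0): lhs=(a,0) != rhs=(b,0)
Total violating triples: 75


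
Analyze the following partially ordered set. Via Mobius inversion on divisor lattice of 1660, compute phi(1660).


phi(n) = n * prod_{p|n} (1 - 1/p).
Prime divisors of 1660: [2, 5, 83]
phi(1660) = 1660 * (1 - 1/2) * (1 - 1/5) * (1 - 1/83)
phi(1660) = 656


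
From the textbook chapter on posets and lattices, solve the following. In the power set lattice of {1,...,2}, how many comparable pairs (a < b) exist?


A comparable pair {a,b} has a < b or b < a in the order.
Count unordered pairs where one element is strictly below the other.
Examples: {{},{1}}, {{},{2}}, {{},{1,2}}, {{1},{1,2}}, ...
Total comparable pairs: 5


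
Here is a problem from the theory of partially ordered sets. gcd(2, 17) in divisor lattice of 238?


Meet=gcd.
gcd(2,17)=1


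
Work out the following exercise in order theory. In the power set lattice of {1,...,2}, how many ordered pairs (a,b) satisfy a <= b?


The order relation is {(a,b) : a <= b}, reflexive so it includes (a,a).
Examples: ({},{}), ({},{1,2}), ({},{1}), ({},{2}), ({1,2},{1,2}), ...
Total ordered pairs: 9


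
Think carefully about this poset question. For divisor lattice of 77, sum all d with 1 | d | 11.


Interval [1,11] in divisors of 77: [1, 11]
Sum = 12


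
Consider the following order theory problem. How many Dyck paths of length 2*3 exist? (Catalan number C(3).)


C(n) = C(2n, n) / (n+1).
C(6, 3) = 20
C(3) = 20 / 4 = 5


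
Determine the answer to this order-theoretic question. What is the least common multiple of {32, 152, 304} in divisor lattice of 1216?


In a divisor lattice, join = lcm (least common multiple).
Compute lcm iteratively: start with first element, then lcm(current, next).
Elements: [32, 152, 304]
lcm(32,152) = 608
lcm(608,304) = 608
Final lcm = 608


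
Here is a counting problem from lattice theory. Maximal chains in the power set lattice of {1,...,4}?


A maximal chain goes from the minimum element to a maximal element via cover relations.
Counting all min-to-max paths in the cover graph.
Total maximal chains: 24


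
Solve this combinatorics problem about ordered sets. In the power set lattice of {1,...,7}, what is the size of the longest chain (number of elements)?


A chain is a totally ordered subset; we count the number of elements in a maximum chain.
Compute, for each element x, the size of the longest chain ending at x:
  {}: 1
  {1}: 2
  {2}: 2
  {3}: 2
  {4}: 2
  {5}: 2
  ...
A maximum chain: {} < {1} < {1,2} < {1,2,3} < {1,2,3,4} < {1,2,3,4,5} < {1,2,3,4,5,6} < {1,2,3,4,5,6,7}
Number of elements in the longest chain: 8


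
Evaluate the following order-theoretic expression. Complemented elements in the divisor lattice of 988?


An element a is complemented if some b has a meet b = bottom, a join b = top.
a is complemented iff gcd(a, n/a)=1, i.e. a is a unitary divisor of 988.
Complemented elements: 1, 4, 13, 19, 52, 76, ... (2 more)
Count: 8


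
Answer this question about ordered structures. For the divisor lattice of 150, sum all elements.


sigma(n) = sum of divisors.
Divisors of 150: [1, 2, 3, 5, 6, 10, 15, 25, 30, 50, 75, 150]
Sum = 372


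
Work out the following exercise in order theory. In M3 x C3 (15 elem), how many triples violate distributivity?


Distributive law: a ^ (b v c) = (a ^ b) v (a ^ c).
Check all 15^3 = 3375 ordered triples (a,b,c).
  e.g. a=(a1,0), b=(a2,0), c=(a3,0): lhs=(a1,0) != rhs=(0,0)
  e.g. a=(a1,0), b=(a2,0), c=(a3,1): lhs=(a1,0) != rhs=(0,0)
Total violating triples: 162


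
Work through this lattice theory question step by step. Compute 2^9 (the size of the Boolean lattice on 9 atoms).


Power set = 2^n.
2^9 = 512


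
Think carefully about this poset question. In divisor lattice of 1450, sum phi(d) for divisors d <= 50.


Divisors of 1450 up to 50: [1, 2, 5, 10, 25, 29, 50]
phi values: [1, 1, 4, 4, 20, 28, 20]
Sum = 78


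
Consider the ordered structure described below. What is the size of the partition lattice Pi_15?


B(n) = number of set partitions of an n-element set.
B(n) satisfies the recurrence: B(n+1) = sum_k C(n,k)*B(k).
B(15) = 1382958545


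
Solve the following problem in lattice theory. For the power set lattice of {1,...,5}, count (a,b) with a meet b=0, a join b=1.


Complement pair (a,b): a meet b = bottom, a join b = top.
Here: A intersect B = {} and A union B = {1,...,5}.
Pairs found: ({},{1,2,3,4,5}), ({1},{2,3,4,5}), ({2},{1,3,4,5}), ({3},{1,2,4,5}), ... (28 more)
Total ordered pairs: 32


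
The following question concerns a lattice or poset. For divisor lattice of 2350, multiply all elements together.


Divisors of 2350: [1, 2, 5, 10, 25, 47, 50, 94, 235, 470, 1175, 2350]
Product = n^(d(n)/2) = 2350^(12/2)
Product = 168425239515625000000


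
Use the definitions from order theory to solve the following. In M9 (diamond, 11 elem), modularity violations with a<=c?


Modular law: if a <= c then a v (b ^ c) = (a v b) ^ c.
Check all triples (a,b,c) with a <= c among 11 elements.
This lattice is modular (diamonds M_m and their chain-products are modular).
Total violating triples: 0


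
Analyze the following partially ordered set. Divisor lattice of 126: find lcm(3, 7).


In a divisor lattice, join = lcm (least common multiple).
gcd(3,7) = 1
lcm(3,7) = 3*7/gcd = 21/1 = 21


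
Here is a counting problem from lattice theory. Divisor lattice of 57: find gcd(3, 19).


In a divisor lattice, meet = gcd (greatest common divisor).
By Euclidean algorithm or factoring: gcd(3,19) = 1


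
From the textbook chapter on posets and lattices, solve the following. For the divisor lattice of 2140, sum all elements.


sigma(n) = sum of divisors.
Divisors of 2140: [1, 2, 4, 5, 10, 20, 107, 214, 428, 535, 1070, 2140]
Sum = 4536


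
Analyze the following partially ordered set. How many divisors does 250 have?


Divisors of 250: [1, 2, 5, 10, 25, 50, 125, 250]
Count: 8


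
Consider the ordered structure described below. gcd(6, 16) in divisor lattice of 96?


Meet=gcd.
gcd(6,16)=2


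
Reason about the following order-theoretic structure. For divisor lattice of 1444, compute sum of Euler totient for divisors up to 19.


Divisors of 1444 up to 19: [1, 2, 4, 19]
phi values: [1, 1, 2, 18]
Sum = 22


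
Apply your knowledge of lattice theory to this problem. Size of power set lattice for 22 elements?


Power set = 2^n.
2^22 = 4194304


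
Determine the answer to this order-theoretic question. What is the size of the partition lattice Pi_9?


B(n) = number of set partitions of an n-element set.
B(n) satisfies the recurrence: B(n+1) = sum_k C(n,k)*B(k).
B(9) = 21147


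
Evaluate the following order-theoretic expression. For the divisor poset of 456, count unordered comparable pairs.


A comparable pair {a,b} has a < b or b < a in the order.
Count unordered pairs where one element is strictly below the other.
Examples: {1,2}, {1,3}, {1,4}, {1,6}, ...
Total comparable pairs: 74


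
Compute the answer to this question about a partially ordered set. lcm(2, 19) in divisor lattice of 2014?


Join=lcm.
gcd(2,19)=1
lcm=38


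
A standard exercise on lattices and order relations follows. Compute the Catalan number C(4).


C(n) = C(2n, n) / (n+1).
C(8, 4) = 70
C(4) = 70 / 5 = 14


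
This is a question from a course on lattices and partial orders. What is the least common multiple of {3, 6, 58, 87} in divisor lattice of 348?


In a divisor lattice, join = lcm (least common multiple).
Compute lcm iteratively: start with first element, then lcm(current, next).
Elements: [3, 6, 58, 87]
lcm(3,6) = 6
lcm(6,58) = 174
lcm(174,87) = 174
Final lcm = 174


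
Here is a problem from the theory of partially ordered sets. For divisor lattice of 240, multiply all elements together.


Divisors of 240: [1, 2, 3, 4, 5, 6, 8, 10, 12, 15, 16, 20, 24, 30, 40, 48, 60, 80, 120, 240]
Product = n^(d(n)/2) = 240^(20/2)
Product = 634033809653760000000000


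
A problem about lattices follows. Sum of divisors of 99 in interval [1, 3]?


Interval [1,3] in divisors of 99: [1, 3]
Sum = 4


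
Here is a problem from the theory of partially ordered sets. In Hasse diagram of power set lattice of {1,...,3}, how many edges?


A cover relation a -< b holds when a < b with no c strictly between.
Cover relations:
  {} -< {1}
  {} -< {2}
  {} -< {3}
  {1} -< {1,2}
  {1} -< {1,3}
  {2} -< {1,2}
  {2} -< {2,3}
  {3} -< {1,3}
  ...4 more
Total: 12


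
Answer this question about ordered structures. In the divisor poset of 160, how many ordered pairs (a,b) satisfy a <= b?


The order relation is {(a,b) : a <= b}, reflexive so it includes (a,a).
Examples: (1,1), (1,10), (1,16), (1,160), (1,2), ...
Total ordered pairs: 63


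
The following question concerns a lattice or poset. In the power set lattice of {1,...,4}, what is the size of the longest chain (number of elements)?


A chain is a totally ordered subset; we count the number of elements in a maximum chain.
Compute, for each element x, the size of the longest chain ending at x:
  {}: 1
  {1}: 2
  {2}: 2
  {3}: 2
  {4}: 2
  {1,2}: 3
  ...
A maximum chain: {} < {1} < {1,2} < {1,2,3} < {1,2,3,4}
Number of elements in the longest chain: 5


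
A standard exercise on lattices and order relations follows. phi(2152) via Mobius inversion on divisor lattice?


phi(n) = n * prod_{p|n} (1 - 1/p).
Prime divisors of 2152: [2, 269]
phi(2152) = 2152 * (1 - 1/2) * (1 - 1/269)
phi(2152) = 1072


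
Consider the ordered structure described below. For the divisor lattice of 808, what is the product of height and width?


Height = length of longest chain minus 1; width = size of largest antichain.
A maximum chain: 1 | 101 | 202 | 404 | 808  (height 4).
A maximum antichain: {2, 101}  (width 2).
Product = 4 * 2 = 8


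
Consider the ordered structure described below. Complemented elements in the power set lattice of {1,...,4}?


An element a is complemented if some b has a meet b = bottom, a join b = top.
every subset A has complement S\A, so all elements are complemented.
Complemented elements: {}, {1}, {2}, {3}, {4}, {1,2}, ... (10 more)
Count: 16


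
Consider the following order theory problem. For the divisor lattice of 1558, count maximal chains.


A maximal chain goes from the minimum element to a maximal element via cover relations.
Counting all min-to-max paths in the cover graph.
Total maximal chains: 6


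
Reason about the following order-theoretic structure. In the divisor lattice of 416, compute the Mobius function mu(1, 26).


In a divisor lattice, mu(a,b) = mu(b/a) where mu is the classical Mobius function.
b/a = 26/1 = 26
Prime factorization of 26: primes [2, 13]
26 is squarefree with 2 prime factor(s), so mu(26) = (-1)^2 = 1


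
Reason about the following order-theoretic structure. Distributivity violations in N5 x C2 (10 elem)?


Distributive law: a ^ (b v c) = (a ^ b) v (a ^ c).
Check all 10^3 = 1000 ordered triples (a,b,c).
  e.g. a=(b,0), b=(a,0), c=(c,0): lhs=(b,0) != rhs=(a,0)
  e.g. a=(b,0), b=(a,0), c=(c,1): lhs=(b,0) != rhs=(a,0)
Total violating triples: 16


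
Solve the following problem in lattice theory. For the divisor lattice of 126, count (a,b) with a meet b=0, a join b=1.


Complement pair (a,b): a meet b = bottom, a join b = top.
Here: gcd(a,b)=1 and lcm(a,b)=126, i.e. a*b=126 with a,b coprime.
Pairs found: (1,126), (2,63), (7,18), (9,14), ... (4 more)
Total ordered pairs: 8


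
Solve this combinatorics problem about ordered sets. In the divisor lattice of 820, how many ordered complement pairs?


Complement pair (a,b): a meet b = bottom, a join b = top.
Here: gcd(a,b)=1 and lcm(a,b)=820, i.e. a*b=820 with a,b coprime.
Pairs found: (1,820), (4,205), (5,164), (20,41), ... (4 more)
Total ordered pairs: 8


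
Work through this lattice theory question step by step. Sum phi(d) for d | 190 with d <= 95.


Divisors of 190 up to 95: [1, 2, 5, 10, 19, 38, 95]
phi values: [1, 1, 4, 4, 18, 18, 72]
Sum = 118


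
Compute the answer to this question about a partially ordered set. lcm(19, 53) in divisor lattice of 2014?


Join=lcm.
gcd(19,53)=1
lcm=1007


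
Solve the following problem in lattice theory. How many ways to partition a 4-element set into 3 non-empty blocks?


S(n,k) = k*S(n-1,k) + S(n-1,k-1).
S(3,3) = 1, S(3,2) = 3
S(4,3) = 3*1 + 3 = 3 + 3
S(4,3) = 6


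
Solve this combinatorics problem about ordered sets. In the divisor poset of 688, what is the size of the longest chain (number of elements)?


A chain is a totally ordered subset; we count the number of elements in a maximum chain.
Compute, for each element x, the size of the longest chain ending at x:
  1: 1
  2: 2
  43: 2
  4: 3
  8: 4
  86: 3
  ...
A maximum chain: 1 < 2 < 4 < 8 < 16 < 688
Number of elements in the longest chain: 6
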